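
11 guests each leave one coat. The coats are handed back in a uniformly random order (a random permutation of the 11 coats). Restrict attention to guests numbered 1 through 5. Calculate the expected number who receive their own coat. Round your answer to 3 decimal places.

Let Xᵢ = 1 if person i gets their own coat. For each i, P(Xᵢ=1) = 1/11.
By linearity of expectation, E[X₁+…+X_5] = 5·(1/11) = 5/11.
≈ 0.455

0.455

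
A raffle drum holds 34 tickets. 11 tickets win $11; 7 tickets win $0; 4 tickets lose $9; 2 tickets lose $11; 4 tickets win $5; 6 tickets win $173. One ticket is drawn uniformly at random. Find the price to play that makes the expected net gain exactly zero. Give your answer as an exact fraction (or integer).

1121/34 dollars

E[payout] = (11/34)·11 + (7/34)·0 + (4/34)·(-9) + (2/34)·(-11) + (4/34)·5 + (6/34)·173 = 1121/34
Fair fee = E[payout] = 1121/34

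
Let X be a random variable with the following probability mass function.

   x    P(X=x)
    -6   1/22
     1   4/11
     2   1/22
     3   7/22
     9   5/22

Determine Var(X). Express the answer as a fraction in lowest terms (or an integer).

1613/121

E[X] = (1/22)·(-6) + (4/11)·1 + (1/22)·2 + (7/22)·3 + (5/22)·9 = 35/11
E[X²] = (1/22)·36 + (4/11)·1 + (1/22)·4 + (7/22)·9 + (5/22)·81 = 258/11
Var(X) = 258/11 − (35/11)² = 1613/121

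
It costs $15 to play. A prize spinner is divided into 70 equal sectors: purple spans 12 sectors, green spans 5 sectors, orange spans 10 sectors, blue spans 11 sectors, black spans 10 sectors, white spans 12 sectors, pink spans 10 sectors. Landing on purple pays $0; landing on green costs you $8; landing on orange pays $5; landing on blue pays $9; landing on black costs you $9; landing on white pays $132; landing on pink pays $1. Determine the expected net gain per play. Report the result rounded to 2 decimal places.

$8.04

E[payout] = (12/70)·0 + (5/70)·(-8) + (10/70)·5 + (11/70)·9 + (10/70)·(-9) + (12/70)·132 + (10/70)·1 = 1613/70
Expected profit = 1613/70 − 15 = 563/70 ≈ $8.04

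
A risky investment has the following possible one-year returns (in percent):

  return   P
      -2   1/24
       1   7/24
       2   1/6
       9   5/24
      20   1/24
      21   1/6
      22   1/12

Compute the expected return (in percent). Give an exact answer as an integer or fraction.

E[X] = (1/24)·(-2) + (7/24)·1 + (1/6)·2 + (5/24)·9 + (1/24)·20 + (1/6)·21 + (1/12)·22
     = 103/12

103/12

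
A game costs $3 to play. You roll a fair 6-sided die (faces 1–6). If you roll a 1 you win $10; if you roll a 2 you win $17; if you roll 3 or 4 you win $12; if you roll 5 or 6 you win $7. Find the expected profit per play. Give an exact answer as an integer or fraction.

E[payout] = (1/3)·7 + (1/6)·10 + (1/3)·12 + (1/6)·17 = 65/6
Expected profit = 65/6 − 3 = 47/6

47/6 dollars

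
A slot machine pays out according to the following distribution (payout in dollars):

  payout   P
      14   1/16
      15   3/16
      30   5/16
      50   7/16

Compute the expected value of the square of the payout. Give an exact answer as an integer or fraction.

22871/16

E[X²] = (1/16)·196 + (3/16)·225 + (5/16)·900 + (7/16)·2500
     = 22871/16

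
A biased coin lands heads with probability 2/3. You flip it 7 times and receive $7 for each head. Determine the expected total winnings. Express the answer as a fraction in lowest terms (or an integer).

E[#heads] = 7·2/3 = 14/3 (linearity over flips).
E[winnings] = 7·14/3 = 98/3.

98/3 dollars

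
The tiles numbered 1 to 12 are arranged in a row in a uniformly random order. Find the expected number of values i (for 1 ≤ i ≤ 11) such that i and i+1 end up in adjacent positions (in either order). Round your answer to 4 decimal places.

For each i ∈ {1,…,11}, let Xᵢ = 1 if i and i+1 are adjacent. P(Xᵢ=1) = 2·(12−1)!/12! = 2/12.
By linearity, E[ΣXᵢ] = (11)·(2/12) = 11/6.
≈ 1.8333

1.8333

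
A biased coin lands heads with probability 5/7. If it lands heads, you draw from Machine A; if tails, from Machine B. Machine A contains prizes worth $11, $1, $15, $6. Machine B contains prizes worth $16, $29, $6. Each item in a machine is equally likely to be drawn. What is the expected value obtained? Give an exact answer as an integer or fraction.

43/4 dollars

E[X | Machine A] = (11 + 1 + 15 + 6)/4 = 33/4
E[X | Machine B] = (16 + 29 + 6)/3 = 17
E[X] = (5/7)·33/4 + (2/7)·17 = 43/4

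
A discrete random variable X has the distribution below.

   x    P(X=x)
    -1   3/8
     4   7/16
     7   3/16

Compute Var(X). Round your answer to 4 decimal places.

9.3398

E[X] = (3/8)·(-1) + (7/16)·4 + (3/16)·7 = 43/16
E[X²] = (3/8)·1 + (7/16)·16 + (3/16)·49 = 265/16
Var(X) = 265/16 − (43/16)² = 2391/256 ≈ 9.3398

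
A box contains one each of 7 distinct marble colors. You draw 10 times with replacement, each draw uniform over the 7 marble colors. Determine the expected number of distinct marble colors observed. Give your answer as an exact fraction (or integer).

222009073/40353607

Let Xⱼ=1 if type j appears at least once. P(Xⱼ=1) = 1 − ((7−1)/7)^10 = 222009073/282475249.
E[#distinct] = 7·222009073/282475249 = 222009073/40353607.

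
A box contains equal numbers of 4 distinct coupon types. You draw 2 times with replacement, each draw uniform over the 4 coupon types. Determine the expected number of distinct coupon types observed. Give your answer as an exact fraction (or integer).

7/4

Let Xⱼ=1 if type j appears at least once. P(Xⱼ=1) = 1 − ((4−1)/4)^2 = 7/16.
E[#distinct] = 4·7/16 = 7/4.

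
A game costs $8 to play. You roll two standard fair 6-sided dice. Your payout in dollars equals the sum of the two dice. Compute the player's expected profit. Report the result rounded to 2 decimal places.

Distribution of the sum of the two dice: 2 w.p. 1/36, 3 w.p. 1/18, 4 w.p. 1/12, 5 w.p. 1/9, 6 w.p. 5/36, 7 w.p. 1/6, …
E[payout] = (1/36)·2 + (1/18)·3 + (1/12)·4 + (1/9)·5 + (5/36)·6 + (1/6)·7 + (5/36)·8 + (1/9)·9 + (1/12)·10 + (1/18)·11 + (1/36)·12 = 7
Expected profit = 7 − 8 = -1 ≈ -$1.00

-$1.00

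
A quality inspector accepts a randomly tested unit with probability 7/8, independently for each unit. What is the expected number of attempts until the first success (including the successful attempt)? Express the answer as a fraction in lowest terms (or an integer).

8/7

For a geometric distribution, E[trials] = 1/p = 1/(7/8) = 8/7.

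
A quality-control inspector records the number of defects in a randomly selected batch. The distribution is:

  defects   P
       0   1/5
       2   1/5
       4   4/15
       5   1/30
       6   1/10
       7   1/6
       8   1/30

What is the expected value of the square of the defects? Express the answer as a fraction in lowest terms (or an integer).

E[X²] = (1/5)·0 + (1/5)·4 + (4/15)·16 + (1/30)·25 + (1/10)·36 + (1/6)·49 + (1/30)·64
     = 99/5

99/5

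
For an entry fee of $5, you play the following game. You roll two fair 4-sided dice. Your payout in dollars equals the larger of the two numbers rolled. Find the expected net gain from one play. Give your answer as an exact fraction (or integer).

Distribution of the larger of the two numbers rolled: 1 w.p. 1/16, 2 w.p. 3/16, 3 w.p. 5/16, 4 w.p. 7/16
E[payout] = (1/16)·1 + (3/16)·2 + (5/16)·3 + (7/16)·4 = 25/8
Expected profit = 25/8 − 5 = -15/8

-15/8 dollars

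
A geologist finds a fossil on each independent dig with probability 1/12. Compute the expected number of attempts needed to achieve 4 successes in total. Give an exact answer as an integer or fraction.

48

By linearity (sum of 4 independent geometric waits), E[trials] = 4/p = 4/(1/12) = 48.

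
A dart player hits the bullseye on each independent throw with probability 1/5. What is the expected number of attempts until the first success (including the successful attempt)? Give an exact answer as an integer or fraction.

5

For a geometric distribution, E[trials] = 1/p = 1/(1/5) = 5.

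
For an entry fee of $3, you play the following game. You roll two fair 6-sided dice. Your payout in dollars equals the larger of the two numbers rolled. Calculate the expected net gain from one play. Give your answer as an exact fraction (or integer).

53/36 dollars

Distribution of the larger of the two numbers rolled: 1 w.p. 1/36, 2 w.p. 1/12, 3 w.p. 5/36, 4 w.p. 7/36, 5 w.p. 1/4, 6 w.p. 11/36
E[payout] = (1/36)·1 + (1/12)·2 + (5/36)·3 + (7/36)·4 + (1/4)·5 + (11/36)·6 = 161/36
Expected profit = 161/36 − 3 = 53/36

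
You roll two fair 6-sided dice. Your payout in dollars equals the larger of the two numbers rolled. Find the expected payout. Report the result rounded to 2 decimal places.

$4.47

Distribution of the larger of the two numbers rolled: 1 w.p. 1/36, 2 w.p. 1/12, 3 w.p. 5/36, 4 w.p. 7/36, 5 w.p. 1/4, 6 w.p. 11/36
E[payout] = (1/36)·1 + (1/12)·2 + (5/36)·3 + (7/36)·4 + (1/4)·5 + (11/36)·6 = 161/36
≈ $4.47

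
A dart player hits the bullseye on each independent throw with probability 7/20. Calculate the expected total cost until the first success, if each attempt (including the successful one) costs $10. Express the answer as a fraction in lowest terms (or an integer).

E[#attempts] = 1/p = 20/7; E[cost] = 10·20/7 = 200/7.

200/7 dollars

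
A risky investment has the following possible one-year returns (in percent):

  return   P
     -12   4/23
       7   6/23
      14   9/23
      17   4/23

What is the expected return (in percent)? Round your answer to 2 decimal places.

E[X] = (4/23)·(-12) + (6/23)·7 + (9/23)·14 + (4/23)·17
     = 188/23 ≈ 8.17

8.17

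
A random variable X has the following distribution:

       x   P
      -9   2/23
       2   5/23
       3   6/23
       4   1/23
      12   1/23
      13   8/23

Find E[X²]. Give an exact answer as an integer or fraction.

E[X²] = (2/23)·81 + (5/23)·4 + (6/23)·9 + (1/23)·16 + (1/23)·144 + (8/23)·169
     = 76

76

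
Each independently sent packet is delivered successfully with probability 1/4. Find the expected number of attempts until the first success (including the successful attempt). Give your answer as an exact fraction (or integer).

4

For a geometric distribution, E[trials] = 1/p = 1/(1/4) = 4.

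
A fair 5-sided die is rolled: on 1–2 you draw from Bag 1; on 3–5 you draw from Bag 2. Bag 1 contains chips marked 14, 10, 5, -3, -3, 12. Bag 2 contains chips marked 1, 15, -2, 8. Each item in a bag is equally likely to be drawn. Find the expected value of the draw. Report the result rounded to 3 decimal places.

E[X | Bag 1] = (14 + 10 + 5 − 3 − 3 + 12)/6 = 35/6
E[X | Bag 2] = (1 + 15 − 2 + 8)/4 = 11/2
E[X] = (2/5)·35/6 + (3/5)·11/2 = 169/30 ≈ 5.633

5.633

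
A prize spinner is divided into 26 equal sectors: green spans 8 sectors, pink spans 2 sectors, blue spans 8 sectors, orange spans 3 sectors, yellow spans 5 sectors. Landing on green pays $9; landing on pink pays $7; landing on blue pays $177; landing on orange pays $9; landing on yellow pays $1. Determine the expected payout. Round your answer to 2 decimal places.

E[payout] = (8/26)·9 + (2/26)·7 + (8/26)·177 + (3/26)·9 + (5/26)·1 = 59
≈ $59.00

$59.00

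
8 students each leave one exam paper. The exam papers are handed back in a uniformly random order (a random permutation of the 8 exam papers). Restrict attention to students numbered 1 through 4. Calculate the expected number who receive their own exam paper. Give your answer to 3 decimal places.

Let Xᵢ = 1 if person i gets their own exam paper. For each i, P(Xᵢ=1) = 1/8.
By linearity of expectation, E[X₁+…+X_4] = 4·(1/8) = 1/2.
≈ 0.500

0.500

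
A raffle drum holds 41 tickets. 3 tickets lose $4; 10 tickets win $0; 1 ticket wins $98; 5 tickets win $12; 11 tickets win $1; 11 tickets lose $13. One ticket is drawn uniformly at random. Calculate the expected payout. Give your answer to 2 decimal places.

$0.34

E[payout] = (3/41)·(-4) + (10/41)·0 + (1/41)·98 + (5/41)·12 + (11/41)·1 + (11/41)·(-13) = 14/41
≈ $0.34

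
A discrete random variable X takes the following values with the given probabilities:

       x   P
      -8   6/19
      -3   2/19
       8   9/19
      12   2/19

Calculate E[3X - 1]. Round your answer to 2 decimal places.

E[3x-1] = (6/19)·(-25) + (2/19)·(-10) + (9/19)·23 + (2/19)·35
     = 107/19 ≈ 5.63

5.63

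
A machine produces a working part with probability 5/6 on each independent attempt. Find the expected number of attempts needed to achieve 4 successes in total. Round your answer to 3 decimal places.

4.800

By linearity (sum of 4 independent geometric waits), E[trials] = 4/p = 4/(5/6) = 24/5.
≈ 4.800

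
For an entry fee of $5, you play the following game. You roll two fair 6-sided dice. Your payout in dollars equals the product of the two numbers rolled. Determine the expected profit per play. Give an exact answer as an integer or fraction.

29/4 dollars

Distribution of the product of the two numbers rolled: 1 w.p. 1/36, 2 w.p. 1/18, 3 w.p. 1/18, 4 w.p. 1/12, 5 w.p. 1/18, 6 w.p. 1/9, …
E[payout] = (1/36)·1 + (1/18)·2 + (1/18)·3 + (1/12)·4 + (1/18)·5 + (1/9)·6 + (1/18)·8 + (1/36)·9 + (1/18)·10 + (1/9)·12 + (1/18)·15 + (1/36)·16 + (1/18)·18 + (1/18)·20 + (1/18)·24 + (1/36)·25 + (1/18)·30 + (1/36)·36 = 49/4
Expected profit = 49/4 − 5 = 29/4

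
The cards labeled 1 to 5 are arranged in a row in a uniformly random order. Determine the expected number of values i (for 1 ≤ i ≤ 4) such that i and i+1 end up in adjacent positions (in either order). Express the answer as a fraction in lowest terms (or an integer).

8/5

For each i ∈ {1,…,4}, let Xᵢ = 1 if i and i+1 are adjacent. P(Xᵢ=1) = 2·(5−1)!/5! = 2/5.
By linearity, E[ΣXᵢ] = (4)·(2/5) = 8/5.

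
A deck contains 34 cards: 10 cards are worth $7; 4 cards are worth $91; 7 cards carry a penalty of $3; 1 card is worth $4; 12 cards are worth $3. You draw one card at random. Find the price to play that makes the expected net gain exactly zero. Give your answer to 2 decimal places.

E[payout] = (10/34)·7 + (4/34)·91 + (7/34)·(-3) + (1/34)·4 + (12/34)·3 = 453/34
Fair fee = E[payout] = 453/34 ≈ $13.32

$13.32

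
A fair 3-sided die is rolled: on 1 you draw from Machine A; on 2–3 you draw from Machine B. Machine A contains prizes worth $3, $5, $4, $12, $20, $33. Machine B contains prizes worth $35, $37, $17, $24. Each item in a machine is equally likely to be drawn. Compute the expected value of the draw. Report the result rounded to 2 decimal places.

$23.11

E[X | Machine A] = (3 + 5 + 4 + 12 + 20 + 33)/6 = 77/6
E[X | Machine B] = (35 + 37 + 17 + 24)/4 = 113/4
E[X] = (1/3)·77/6 + (2/3)·113/4 = 208/9 ≈ 23.11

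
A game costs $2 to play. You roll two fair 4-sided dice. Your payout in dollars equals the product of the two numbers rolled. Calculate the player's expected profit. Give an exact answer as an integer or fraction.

17/4 dollars

Distribution of the product of the two numbers rolled: 1 w.p. 1/16, 2 w.p. 1/8, 3 w.p. 1/8, 4 w.p. 3/16, 6 w.p. 1/8, 8 w.p. 1/8, …
E[payout] = (1/16)·1 + (1/8)·2 + (1/8)·3 + (3/16)·4 + (1/8)·6 + (1/8)·8 + (1/16)·9 + (1/8)·12 + (1/16)·16 = 25/4
Expected profit = 25/4 − 2 = 17/4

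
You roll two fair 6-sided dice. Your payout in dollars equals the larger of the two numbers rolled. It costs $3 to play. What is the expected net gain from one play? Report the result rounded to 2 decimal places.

Distribution of the larger of the two numbers rolled: 1 w.p. 1/36, 2 w.p. 1/12, 3 w.p. 5/36, 4 w.p. 7/36, 5 w.p. 1/4, 6 w.p. 11/36
E[payout] = (1/36)·1 + (1/12)·2 + (5/36)·3 + (7/36)·4 + (1/4)·5 + (11/36)·6 = 161/36
Expected profit = 161/36 − 3 = 53/36 ≈ $1.47

$1.47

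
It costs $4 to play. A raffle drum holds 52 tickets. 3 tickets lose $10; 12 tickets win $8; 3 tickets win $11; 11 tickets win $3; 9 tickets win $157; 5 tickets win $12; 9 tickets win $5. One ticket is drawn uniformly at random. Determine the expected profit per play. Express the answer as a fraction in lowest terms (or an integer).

721/26 dollars

E[payout] = (3/52)·(-10) + (12/52)·8 + (3/52)·11 + (11/52)·3 + (9/52)·157 + (5/52)·12 + (9/52)·5 = 825/26
Expected profit = 825/26 − 4 = 721/26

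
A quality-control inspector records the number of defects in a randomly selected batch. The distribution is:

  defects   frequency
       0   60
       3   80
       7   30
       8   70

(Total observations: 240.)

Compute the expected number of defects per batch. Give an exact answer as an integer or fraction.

Total = 240, so P(defects=0) = 60/240, etc.
E[X] = (1/4)·0 + (1/3)·3 + (1/8)·7 + (7/24)·8
     = 101/24

101/24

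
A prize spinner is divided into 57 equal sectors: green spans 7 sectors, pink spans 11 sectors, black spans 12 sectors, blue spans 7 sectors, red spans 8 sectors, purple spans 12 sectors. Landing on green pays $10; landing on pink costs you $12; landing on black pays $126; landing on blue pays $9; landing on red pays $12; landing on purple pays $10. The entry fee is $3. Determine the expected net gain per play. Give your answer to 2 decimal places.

E[payout] = (7/57)·10 + (11/57)·(-12) + (12/57)·126 + (7/57)·9 + (8/57)·12 + (12/57)·10 = 91/3
Expected profit = 91/3 − 3 = 82/3 ≈ $27.33

$27.33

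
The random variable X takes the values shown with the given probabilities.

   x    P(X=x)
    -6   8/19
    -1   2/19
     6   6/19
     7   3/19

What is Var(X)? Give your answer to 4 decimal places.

34.2327

E[X] = (8/19)·(-6) + (2/19)·(-1) + (6/19)·6 + (3/19)·7 = 7/19
E[X²] = (8/19)·36 + (2/19)·1 + (6/19)·36 + (3/19)·49 = 653/19
Var(X) = 653/19 − (7/19)² = 12358/361 ≈ 34.2327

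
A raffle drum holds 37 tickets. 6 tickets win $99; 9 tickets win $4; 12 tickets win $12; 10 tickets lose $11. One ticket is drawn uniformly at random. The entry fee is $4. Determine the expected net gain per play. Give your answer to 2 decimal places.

E[payout] = (6/37)·99 + (9/37)·4 + (12/37)·12 + (10/37)·(-11) = 664/37
Expected profit = 664/37 − 4 = 516/37 ≈ $13.95

$13.95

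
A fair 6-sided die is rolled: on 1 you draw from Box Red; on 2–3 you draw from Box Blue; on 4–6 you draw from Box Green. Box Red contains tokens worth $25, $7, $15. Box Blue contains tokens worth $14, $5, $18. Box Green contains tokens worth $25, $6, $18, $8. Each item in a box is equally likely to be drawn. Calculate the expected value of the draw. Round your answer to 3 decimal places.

E[X | Box Red] = (25 + 7 + 15)/3 = 47/3
E[X | Box Blue] = (14 + 5 + 18)/3 = 37/3
E[X | Box Green] = (25 + 6 + 18 + 8)/4 = 57/4
E[X] = (1/6)·47/3 + (1/3)·37/3 + (1/2)·57/4 = 997/72 ≈ 13.847

$13.847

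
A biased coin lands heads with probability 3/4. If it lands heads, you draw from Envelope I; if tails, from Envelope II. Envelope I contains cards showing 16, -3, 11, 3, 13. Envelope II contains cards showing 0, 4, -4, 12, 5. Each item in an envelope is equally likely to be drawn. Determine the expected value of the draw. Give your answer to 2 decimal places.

6.85

E[X | Envelope I] = (16 − 3 + 11 + 3 + 13)/5 = 8
E[X | Envelope II] = (0 + 4 − 4 + 12 + 5)/5 = 17/5
E[X] = (3/4)·8 + (1/4)·17/5 = 137/20 ≈ 6.85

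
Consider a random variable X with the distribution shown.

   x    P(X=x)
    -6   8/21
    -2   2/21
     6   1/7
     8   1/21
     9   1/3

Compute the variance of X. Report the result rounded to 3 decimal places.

46.181

E[X] = (8/21)·(-6) + (2/21)·(-2) + (1/7)·6 + (1/21)·8 + (1/3)·9 = 37/21
E[X²] = (8/21)·36 + (2/21)·4 + (1/7)·36 + (1/21)·64 + (1/3)·81 = 345/7
Var(X) = 345/7 − (37/21)² = 20366/441 ≈ 46.181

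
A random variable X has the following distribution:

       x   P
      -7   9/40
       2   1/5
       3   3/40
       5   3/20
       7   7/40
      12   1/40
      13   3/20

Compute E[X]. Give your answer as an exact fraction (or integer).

E[X] = (9/40)·(-7) + (1/5)·2 + (3/40)·3 + (3/20)·5 + (7/40)·7 + (1/40)·12 + (3/20)·13
     = 131/40

131/40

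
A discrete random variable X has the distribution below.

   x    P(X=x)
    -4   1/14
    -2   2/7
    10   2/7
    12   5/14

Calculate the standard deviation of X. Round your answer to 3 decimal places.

E[X] = 44/7, E[X²] = 576/7
Var(X) = E[X²] − (E[X])² = 576/7 − 1936/49 = 2096/49
SD(X) = √(2096/49) ≈ 6.540

6.540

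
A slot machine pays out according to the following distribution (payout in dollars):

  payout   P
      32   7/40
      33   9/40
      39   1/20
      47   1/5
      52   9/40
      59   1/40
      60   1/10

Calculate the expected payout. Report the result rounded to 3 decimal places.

E[X] = (7/40)·32 + (9/40)·33 + (1/20)·39 + (1/5)·47 + (9/40)·52 + (1/40)·59 + (1/10)·60
     = 871/20 ≈ 43.550

$43.550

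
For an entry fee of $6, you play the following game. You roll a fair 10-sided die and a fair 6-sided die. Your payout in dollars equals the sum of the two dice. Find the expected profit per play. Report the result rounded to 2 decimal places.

$3.00

Distribution of the sum of the two dice: 2 w.p. 1/60, 3 w.p. 1/30, 4 w.p. 1/20, 5 w.p. 1/15, 6 w.p. 1/12, 7 w.p. 1/10, …
E[payout] = (1/60)·2 + (1/30)·3 + (1/20)·4 + (1/15)·5 + (1/12)·6 + (1/10)·7 + (1/10)·8 + (1/10)·9 + (1/10)·10 + (1/10)·11 + (1/12)·12 + (1/15)·13 + (1/20)·14 + (1/30)·15 + (1/60)·16 = 9
Expected profit = 9 − 6 = 3 ≈ $3.00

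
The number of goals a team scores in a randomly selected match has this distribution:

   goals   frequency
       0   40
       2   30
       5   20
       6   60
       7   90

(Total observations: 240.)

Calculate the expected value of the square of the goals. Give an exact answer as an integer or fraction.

Total = 240, so P(goals=0) = 40/240, etc.
E[X²] = (1/6)·0 + (1/8)·4 + (1/12)·25 + (1/4)·36 + (3/8)·49
     = 719/24

719/24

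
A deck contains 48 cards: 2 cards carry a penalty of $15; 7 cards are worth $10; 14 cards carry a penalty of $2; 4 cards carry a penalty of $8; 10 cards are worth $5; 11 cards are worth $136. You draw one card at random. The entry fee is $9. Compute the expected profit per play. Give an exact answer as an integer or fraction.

E[payout] = (2/48)·(-15) + (7/48)·10 + (14/48)·(-2) + (4/48)·(-8) + (10/48)·5 + (11/48)·136 = 763/24
Expected profit = 763/24 − 9 = 547/24

547/24 dollars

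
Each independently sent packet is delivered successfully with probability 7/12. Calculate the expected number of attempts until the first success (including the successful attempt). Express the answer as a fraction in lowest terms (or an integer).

For a geometric distribution, E[trials] = 1/p = 1/(7/12) = 12/7.

12/7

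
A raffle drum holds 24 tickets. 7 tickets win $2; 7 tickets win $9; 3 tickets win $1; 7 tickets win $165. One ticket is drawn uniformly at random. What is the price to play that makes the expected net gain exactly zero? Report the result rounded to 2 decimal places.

E[payout] = (7/24)·2 + (7/24)·9 + (3/24)·1 + (7/24)·165 = 1235/24
Fair fee = E[payout] = 1235/24 ≈ $51.46

$51.46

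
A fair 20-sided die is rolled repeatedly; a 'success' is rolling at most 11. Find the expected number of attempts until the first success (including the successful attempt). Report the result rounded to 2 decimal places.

1.82

For a geometric distribution, E[trials] = 1/p = 1/(11/20) = 20/11.
≈ 1.82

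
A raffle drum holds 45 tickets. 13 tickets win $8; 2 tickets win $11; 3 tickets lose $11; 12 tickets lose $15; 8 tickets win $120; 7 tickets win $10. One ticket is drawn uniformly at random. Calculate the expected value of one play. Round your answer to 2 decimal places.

E[payout] = (13/45)·8 + (2/45)·11 + (3/45)·(-11) + (12/45)·(-15) + (8/45)·120 + (7/45)·10 = 943/45
≈ $20.96

$20.96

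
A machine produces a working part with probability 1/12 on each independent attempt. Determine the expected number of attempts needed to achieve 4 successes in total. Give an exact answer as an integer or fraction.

By linearity (sum of 4 independent geometric waits), E[trials] = 4/p = 4/(1/12) = 48.

48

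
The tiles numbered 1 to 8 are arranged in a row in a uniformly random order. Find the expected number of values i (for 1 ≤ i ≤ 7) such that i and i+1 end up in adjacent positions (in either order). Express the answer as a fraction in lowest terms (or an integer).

For each i ∈ {1,…,7}, let Xᵢ = 1 if i and i+1 are adjacent. P(Xᵢ=1) = 2·(8−1)!/8! = 2/8.
By linearity, E[ΣXᵢ] = (7)·(2/8) = 7/4.

7/4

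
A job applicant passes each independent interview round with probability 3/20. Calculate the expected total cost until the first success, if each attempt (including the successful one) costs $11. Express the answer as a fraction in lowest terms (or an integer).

E[#attempts] = 1/p = 20/3; E[cost] = 11·20/3 = 220/3.

220/3 dollars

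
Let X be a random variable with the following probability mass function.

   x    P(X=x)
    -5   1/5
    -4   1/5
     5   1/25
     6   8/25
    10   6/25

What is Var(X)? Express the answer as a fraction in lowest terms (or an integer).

E[X] = (1/5)·(-5) + (1/5)·(-4) + (1/25)·5 + (8/25)·6 + (6/25)·10 = 68/25
E[X²] = (1/5)·25 + (1/5)·16 + (1/25)·25 + (8/25)·36 + (6/25)·100 = 1118/25
Var(X) = 1118/25 − (68/25)² = 23326/625

23326/625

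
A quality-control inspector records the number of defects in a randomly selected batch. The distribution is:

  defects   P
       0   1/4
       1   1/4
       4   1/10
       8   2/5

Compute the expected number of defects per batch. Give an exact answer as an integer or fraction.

77/20

E[X] = (1/4)·0 + (1/4)·1 + (1/10)·4 + (2/5)·8
     = 77/20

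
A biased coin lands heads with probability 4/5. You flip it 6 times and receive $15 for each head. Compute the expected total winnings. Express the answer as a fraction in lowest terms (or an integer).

$72

E[#heads] = 6·4/5 = 24/5 (linearity over flips).
E[winnings] = 15·24/5 = 72.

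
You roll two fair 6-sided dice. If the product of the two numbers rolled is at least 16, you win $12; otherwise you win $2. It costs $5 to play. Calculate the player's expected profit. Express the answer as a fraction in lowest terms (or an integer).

1/18 dollars

E[payout] = (25/36)·2 + (11/36)·12 = 91/18
Expected profit = 91/18 − 5 = 1/18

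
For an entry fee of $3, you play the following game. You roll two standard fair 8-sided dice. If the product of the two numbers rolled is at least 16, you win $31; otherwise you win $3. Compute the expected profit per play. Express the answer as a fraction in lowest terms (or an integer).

231/16 dollars

E[payout] = (31/64)·3 + (33/64)·31 = 279/16
Expected profit = 279/16 − 3 = 231/16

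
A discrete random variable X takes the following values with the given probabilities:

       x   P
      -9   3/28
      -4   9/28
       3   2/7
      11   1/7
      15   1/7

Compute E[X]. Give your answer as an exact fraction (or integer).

65/28

E[X] = (3/28)·(-9) + (9/28)·(-4) + (2/7)·3 + (1/7)·11 + (1/7)·15
     = 65/28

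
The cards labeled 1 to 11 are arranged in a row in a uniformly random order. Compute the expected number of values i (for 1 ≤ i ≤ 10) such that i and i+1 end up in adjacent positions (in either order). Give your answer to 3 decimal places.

1.818

For each i ∈ {1,…,10}, let Xᵢ = 1 if i and i+1 are adjacent. P(Xᵢ=1) = 2·(11−1)!/11! = 2/11.
By linearity, E[ΣXᵢ] = (10)·(2/11) = 20/11.
≈ 1.818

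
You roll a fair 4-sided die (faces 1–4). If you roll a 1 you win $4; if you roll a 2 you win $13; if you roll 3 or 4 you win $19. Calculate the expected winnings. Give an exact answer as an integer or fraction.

E[payout] = (1/4)·4 + (1/4)·13 + (1/2)·19 = 55/4

55/4 dollars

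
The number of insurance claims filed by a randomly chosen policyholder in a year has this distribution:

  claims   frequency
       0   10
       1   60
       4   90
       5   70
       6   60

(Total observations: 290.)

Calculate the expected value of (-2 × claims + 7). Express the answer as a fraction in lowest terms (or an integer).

Total = 290, so P(claims=0) = 10/290, etc.
E[-2x+7] = (1/29)·7 + (6/29)·5 + (9/29)·(-1) + (7/29)·(-3) + (6/29)·(-5)
     = -23/29

-23/29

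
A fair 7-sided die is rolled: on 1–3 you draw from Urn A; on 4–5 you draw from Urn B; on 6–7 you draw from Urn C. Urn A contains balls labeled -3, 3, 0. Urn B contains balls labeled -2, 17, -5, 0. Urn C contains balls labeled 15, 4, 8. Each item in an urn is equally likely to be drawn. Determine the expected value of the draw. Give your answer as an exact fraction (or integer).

E[X | Urn A] = (-3 + 3 + 0)/3 = 0
E[X | Urn B] = (-2 + 17 − 5 + 0)/4 = 5/2
E[X | Urn C] = (15 + 4 + 8)/3 = 9
E[X] = (3/7)·0 + (2/7)·5/2 + (2/7)·9 = 23/7

23/7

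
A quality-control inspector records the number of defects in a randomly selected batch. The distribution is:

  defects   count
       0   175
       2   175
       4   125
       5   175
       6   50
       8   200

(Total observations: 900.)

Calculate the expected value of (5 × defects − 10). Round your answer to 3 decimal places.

Total = 900, so P(defects=0) = 175/900, etc.
E[5x-10] = (7/36)·(-10) + (7/36)·0 + (5/36)·10 + (7/36)·15 + (1/18)·20 + (2/9)·30
     = 365/36 ≈ 10.139

10.139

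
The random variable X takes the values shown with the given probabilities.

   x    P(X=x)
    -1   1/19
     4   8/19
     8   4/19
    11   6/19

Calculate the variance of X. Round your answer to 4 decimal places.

E[X] = (1/19)·(-1) + (8/19)·4 + (4/19)·8 + (6/19)·11 = 129/19
E[X²] = (1/19)·1 + (8/19)·16 + (4/19)·64 + (6/19)·121 = 1111/19
Var(X) = 1111/19 − (129/19)² = 4468/361 ≈ 12.3767

12.3767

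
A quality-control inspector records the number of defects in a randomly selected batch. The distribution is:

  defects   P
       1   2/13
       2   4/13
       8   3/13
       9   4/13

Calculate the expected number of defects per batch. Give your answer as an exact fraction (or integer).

70/13

E[X] = (2/13)·1 + (4/13)·2 + (3/13)·8 + (4/13)·9
     = 70/13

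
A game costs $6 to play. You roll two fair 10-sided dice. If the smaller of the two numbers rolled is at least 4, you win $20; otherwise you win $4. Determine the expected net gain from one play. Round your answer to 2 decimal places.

E[payout] = (51/100)·4 + (49/100)·20 = 296/25
Expected profit = 296/25 − 6 = 146/25 ≈ $5.84

$5.84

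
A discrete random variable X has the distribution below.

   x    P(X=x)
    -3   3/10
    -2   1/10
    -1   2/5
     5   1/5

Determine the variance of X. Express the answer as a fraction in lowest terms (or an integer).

33/4

E[X] = (3/10)·(-3) + (1/10)·(-2) + (2/5)·(-1) + (1/5)·5 = -1/2
E[X²] = (3/10)·9 + (1/10)·4 + (2/5)·1 + (1/5)·25 = 17/2
Var(X) = 17/2 − (-1/2)² = 33/4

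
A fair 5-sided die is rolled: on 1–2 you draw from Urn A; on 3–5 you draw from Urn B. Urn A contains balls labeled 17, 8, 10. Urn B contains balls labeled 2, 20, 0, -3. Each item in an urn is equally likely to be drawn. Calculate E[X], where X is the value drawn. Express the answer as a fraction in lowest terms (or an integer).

E[X | Urn A] = (17 + 8 + 10)/3 = 35/3
E[X | Urn B] = (2 + 20 + 0 − 3)/4 = 19/4
E[X] = (2/5)·35/3 + (3/5)·19/4 = 451/60

451/60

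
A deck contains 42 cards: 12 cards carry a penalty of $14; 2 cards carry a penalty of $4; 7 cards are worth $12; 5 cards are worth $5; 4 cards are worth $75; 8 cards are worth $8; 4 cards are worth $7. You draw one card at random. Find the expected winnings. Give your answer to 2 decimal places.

$7.74

E[payout] = (12/42)·(-14) + (2/42)·(-4) + (7/42)·12 + (5/42)·5 + (4/42)·75 + (8/42)·8 + (4/42)·7 = 325/42
≈ $7.74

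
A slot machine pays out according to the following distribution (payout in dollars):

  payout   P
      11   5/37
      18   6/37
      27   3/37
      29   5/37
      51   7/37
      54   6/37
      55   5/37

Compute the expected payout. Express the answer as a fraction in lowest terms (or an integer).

E[X] = (5/37)·11 + (6/37)·18 + (3/37)·27 + (5/37)·29 + (7/37)·51 + (6/37)·54 + (5/37)·55
     = 1345/37

1345/37 dollars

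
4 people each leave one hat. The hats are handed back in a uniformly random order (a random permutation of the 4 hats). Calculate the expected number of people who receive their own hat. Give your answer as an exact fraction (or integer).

Let Xᵢ = 1 if person i gets their own hat. For each i, P(Xᵢ=1) = 1/4.
By linearity of expectation, E[X₁+…+X_4] = 4·(1/4) = 1.

1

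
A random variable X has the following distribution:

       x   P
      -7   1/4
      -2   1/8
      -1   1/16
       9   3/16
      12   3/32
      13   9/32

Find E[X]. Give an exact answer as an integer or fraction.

141/32

E[X] = (1/4)·(-7) + (1/8)·(-2) + (1/16)·(-1) + (3/16)·9 + (3/32)·12 + (9/32)·13
     = 141/32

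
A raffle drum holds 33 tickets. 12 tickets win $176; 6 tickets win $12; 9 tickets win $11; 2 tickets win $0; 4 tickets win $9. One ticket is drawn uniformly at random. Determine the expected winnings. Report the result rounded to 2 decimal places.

$70.27

E[payout] = (12/33)·176 + (6/33)·12 + (9/33)·11 + (2/33)·0 + (4/33)·9 = 773/11
≈ $70.27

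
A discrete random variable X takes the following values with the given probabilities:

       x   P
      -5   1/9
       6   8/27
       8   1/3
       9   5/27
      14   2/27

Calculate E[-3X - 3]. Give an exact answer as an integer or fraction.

E[-3x-3] = (1/9)·12 + (8/27)·(-21) + (1/3)·(-27) + (5/27)·(-30) + (2/27)·(-45)
     = -205/9

-205/9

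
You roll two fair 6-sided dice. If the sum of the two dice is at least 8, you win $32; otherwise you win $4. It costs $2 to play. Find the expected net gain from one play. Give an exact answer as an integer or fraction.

E[payout] = (7/12)·4 + (5/12)·32 = 47/3
Expected profit = 47/3 − 2 = 41/3

41/3 dollars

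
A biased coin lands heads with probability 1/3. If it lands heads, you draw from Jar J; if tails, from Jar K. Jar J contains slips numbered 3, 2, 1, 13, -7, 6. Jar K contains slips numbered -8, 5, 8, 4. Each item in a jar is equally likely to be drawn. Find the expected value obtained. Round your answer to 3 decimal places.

2.500

E[X | Jar J] = (3 + 2 + 1 + 13 − 7 + 6)/6 = 3
E[X | Jar K] = (-8 + 5 + 8 + 4)/4 = 9/4
E[X] = (1/3)·3 + (2/3)·9/4 = 5/2 ≈ 2.500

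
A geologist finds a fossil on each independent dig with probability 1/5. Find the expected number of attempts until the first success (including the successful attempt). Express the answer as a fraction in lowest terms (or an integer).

For a geometric distribution, E[trials] = 1/p = 1/(1/5) = 5.

5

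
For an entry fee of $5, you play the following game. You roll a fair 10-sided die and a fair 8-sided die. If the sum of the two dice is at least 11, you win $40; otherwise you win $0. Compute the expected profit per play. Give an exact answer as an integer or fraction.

E[payout] = (11/20)·0 + (9/20)·40 = 18
Expected profit = 18 − 5 = 13

$13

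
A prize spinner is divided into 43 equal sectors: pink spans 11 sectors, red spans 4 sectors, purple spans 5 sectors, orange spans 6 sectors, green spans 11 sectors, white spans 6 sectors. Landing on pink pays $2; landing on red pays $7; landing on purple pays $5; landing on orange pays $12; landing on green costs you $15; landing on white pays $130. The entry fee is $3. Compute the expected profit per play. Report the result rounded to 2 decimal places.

E[payout] = (11/43)·2 + (4/43)·7 + (5/43)·5 + (6/43)·12 + (11/43)·(-15) + (6/43)·130 = 762/43
Expected profit = 762/43 − 3 = 633/43 ≈ $14.72

$14.72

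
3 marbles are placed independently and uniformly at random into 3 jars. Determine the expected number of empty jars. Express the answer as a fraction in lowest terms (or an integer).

8/9

Let Xⱼ=1 if jar j is empty. P(Xⱼ=1) = ((3-1)/3)^3 = 8/27.
By linearity, E[#empty] = 3·8/27 = 8/9.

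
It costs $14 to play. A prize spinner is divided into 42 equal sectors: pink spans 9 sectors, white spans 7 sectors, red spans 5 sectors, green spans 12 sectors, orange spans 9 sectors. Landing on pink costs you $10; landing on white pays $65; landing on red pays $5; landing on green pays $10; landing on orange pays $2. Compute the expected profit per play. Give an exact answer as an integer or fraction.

-10/7 dollars

E[payout] = (9/42)·(-10) + (7/42)·65 + (5/42)·5 + (12/42)·10 + (9/42)·2 = 88/7
Expected profit = 88/7 − 14 = -10/7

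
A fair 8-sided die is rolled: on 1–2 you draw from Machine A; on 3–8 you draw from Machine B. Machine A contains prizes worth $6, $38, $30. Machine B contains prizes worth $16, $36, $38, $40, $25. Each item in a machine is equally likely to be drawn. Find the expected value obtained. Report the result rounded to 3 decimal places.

$29.417

E[X | Machine A] = (6 + 38 + 30)/3 = 74/3
E[X | Machine B] = (16 + 36 + 38 + 40 + 25)/5 = 31
E[X] = (1/4)·74/3 + (3/4)·31 = 353/12 ≈ 29.417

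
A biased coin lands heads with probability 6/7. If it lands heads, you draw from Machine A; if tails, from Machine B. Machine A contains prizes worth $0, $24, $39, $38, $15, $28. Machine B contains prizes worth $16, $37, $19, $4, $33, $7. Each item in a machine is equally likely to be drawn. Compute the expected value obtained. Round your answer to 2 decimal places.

$23.33

E[X | Machine A] = (0 + 24 + 39 + 38 + 15 + 28)/6 = 24
E[X | Machine B] = (16 + 37 + 19 + 4 + 33 + 7)/6 = 58/3
E[X] = (6/7)·24 + (1/7)·58/3 = 70/3 ≈ 23.33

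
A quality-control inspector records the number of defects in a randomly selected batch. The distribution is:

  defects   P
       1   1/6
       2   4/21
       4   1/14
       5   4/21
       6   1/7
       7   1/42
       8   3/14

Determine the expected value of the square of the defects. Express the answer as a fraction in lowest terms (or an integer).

E[X²] = (1/6)·1 + (4/21)·4 + (1/14)·16 + (4/21)·25 + (1/7)·36 + (1/42)·49 + (3/14)·64
     = 188/7

188/7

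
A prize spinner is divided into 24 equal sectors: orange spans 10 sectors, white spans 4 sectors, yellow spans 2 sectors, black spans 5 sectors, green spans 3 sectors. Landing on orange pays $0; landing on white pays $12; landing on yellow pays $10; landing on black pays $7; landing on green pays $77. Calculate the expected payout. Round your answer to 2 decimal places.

E[payout] = (10/24)·0 + (4/24)·12 + (2/24)·10 + (5/24)·7 + (3/24)·77 = 167/12
≈ $13.92

$13.92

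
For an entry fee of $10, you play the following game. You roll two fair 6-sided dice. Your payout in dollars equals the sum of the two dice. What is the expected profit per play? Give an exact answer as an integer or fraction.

-$3

Distribution of the sum of the two dice: 2 w.p. 1/36, 3 w.p. 1/18, 4 w.p. 1/12, 5 w.p. 1/9, 6 w.p. 5/36, 7 w.p. 1/6, …
E[payout] = (1/36)·2 + (1/18)·3 + (1/12)·4 + (1/9)·5 + (5/36)·6 + (1/6)·7 + (5/36)·8 + (1/9)·9 + (1/12)·10 + (1/18)·11 + (1/36)·12 = 7
Expected profit = 7 − 10 = -3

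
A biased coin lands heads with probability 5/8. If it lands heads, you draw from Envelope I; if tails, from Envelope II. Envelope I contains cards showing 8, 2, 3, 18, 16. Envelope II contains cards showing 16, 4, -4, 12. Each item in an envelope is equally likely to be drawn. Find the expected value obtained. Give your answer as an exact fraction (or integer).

E[X | Envelope I] = (8 + 2 + 3 + 18 + 16)/5 = 47/5
E[X | Envelope II] = (16 + 4 − 4 + 12)/4 = 7
E[X] = (5/8)·47/5 + (3/8)·7 = 17/2

17/2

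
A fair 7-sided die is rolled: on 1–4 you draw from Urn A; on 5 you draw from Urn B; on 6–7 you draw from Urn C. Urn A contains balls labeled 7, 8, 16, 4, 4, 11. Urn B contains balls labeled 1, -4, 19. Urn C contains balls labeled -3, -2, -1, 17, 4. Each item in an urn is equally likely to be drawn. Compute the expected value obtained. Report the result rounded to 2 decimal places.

6.38

E[X | Urn A] = (7 + 8 + 16 + 4 + 4 + 11)/6 = 25/3
E[X | Urn B] = (1 − 4 + 19)/3 = 16/3
E[X | Urn C] = (-3 − 2 − 1 + 17 + 4)/5 = 3
E[X] = (4/7)·25/3 + (1/7)·16/3 + (2/7)·3 = 134/21 ≈ 6.38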